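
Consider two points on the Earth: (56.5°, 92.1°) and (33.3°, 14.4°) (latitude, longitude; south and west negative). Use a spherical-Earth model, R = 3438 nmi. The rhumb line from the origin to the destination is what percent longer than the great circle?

4.4%

Great circle: σ = 0.9811 rad → d_gc = Rσ = 3373.1 nmi
Rhumb: Δφ = -0.4049, Δλ = -1.3561, Δψ = -0.5838, q = Δφ/Δψ = 0.6936 → d_rh = R√(Δφ²+q²Δλ²) = 3520.8 nmi
Excess = (3520.8 − 3373.1) / 3373.1 = 147.7 / 3373.1 = 4.38% ≈ 4.4%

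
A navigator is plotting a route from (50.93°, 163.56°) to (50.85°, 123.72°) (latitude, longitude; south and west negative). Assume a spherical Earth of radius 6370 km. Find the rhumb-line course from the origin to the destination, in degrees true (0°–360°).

Δψ = ln[tan(π/4+φ₂/2)/tan(π/4+φ₁/2)] = -0.0022
Δλ = -0.6953 rad (taken the short way round)
course = atan2(Δλ, Δψ) = 269.82°

269.8°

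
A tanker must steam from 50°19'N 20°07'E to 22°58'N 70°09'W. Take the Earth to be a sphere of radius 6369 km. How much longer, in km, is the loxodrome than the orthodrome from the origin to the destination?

Great circle: cos σ = sin φ₁ sin φ₂ + cos φ₁ cos φ₂ cos Δλ,  σ = 1.2687 rad → d_gc = 8080.1 km
Rhumb line: Δψ = -0.6073, q = Δφ/Δψ = 0.7860, d_rh = R√(Δφ²+q²Δλ²) = 8452.9 km
Excess = 8452.9 − 8080.1 = 372.8 ≈ 373 km

373 km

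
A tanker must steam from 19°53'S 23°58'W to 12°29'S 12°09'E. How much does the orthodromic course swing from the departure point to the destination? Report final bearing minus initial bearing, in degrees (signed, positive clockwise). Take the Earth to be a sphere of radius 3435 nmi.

-10.4°

At departure: θ₁ = atan2(sin Δλ cos φ₂, cos φ₁ sin φ₂ − sin φ₁ cos φ₂ cos Δλ) = 83.56°
At arrival: θ₂ = atan2(sin Δλ cos φ₁, −cos φ₂ sin φ₁ + sin φ₂ cos φ₁ cos Δλ) = 73.15°
Δθ = θ₂ − θ₁ = -10.4°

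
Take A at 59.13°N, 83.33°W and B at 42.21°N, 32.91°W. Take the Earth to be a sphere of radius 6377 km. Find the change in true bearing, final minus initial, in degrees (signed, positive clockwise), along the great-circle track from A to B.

At departure: θ₁ = atan2(sin Δλ cos φ₂, cos φ₁ sin φ₂ − sin φ₁ cos φ₂ cos Δλ) = 96.04°
At arrival: θ₂ = atan2(sin Δλ cos φ₁, −cos φ₂ sin φ₁ + sin φ₂ cos φ₁ cos Δλ) = 136.46°
Δθ = θ₂ − θ₁ = +40.4°

+40.4°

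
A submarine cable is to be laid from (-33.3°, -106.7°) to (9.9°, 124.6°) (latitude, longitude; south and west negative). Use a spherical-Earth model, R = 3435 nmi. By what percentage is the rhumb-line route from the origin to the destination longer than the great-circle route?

2.0%

Great circle: σ = 2.2258 rad → d_gc = Rσ = 7645.8 nmi
Rhumb: Δφ = +0.7540, Δλ = -2.2462, Δψ = +0.7906, q = Δφ/Δψ = 0.9536 → d_rh = R√(Δφ²+q²Δλ²) = 7800.6 nmi
Excess = (7800.6 − 7645.8) / 7645.8 = 154.8 / 7645.8 = 2.02% ≈ 2.0%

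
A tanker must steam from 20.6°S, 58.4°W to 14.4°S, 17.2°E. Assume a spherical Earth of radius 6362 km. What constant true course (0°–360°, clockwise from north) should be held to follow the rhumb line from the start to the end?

Δψ = ln[tan(π/4+φ₂/2)/tan(π/4+φ₁/2)] = +0.1135
Δλ = +1.3195 rad (taken the short way round)
course = atan2(Δλ, Δψ) = 85.08°

85.1°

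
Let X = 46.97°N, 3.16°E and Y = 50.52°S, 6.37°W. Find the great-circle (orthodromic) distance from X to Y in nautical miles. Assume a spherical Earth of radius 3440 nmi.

Haversine: a = sin²(Δφ/2)+cos φ₁ cos φ₂ sin²(Δλ/2) = 0.56817;  σ = 2·atan2(√a,√(1−a))
σ = 97.836° → d = Rσ = 3440·1.70756 = 5874 nmi

5874 nmi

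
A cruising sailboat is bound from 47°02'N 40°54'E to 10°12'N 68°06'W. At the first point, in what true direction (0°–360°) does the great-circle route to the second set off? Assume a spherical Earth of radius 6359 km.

N = sin Δλ·cos φ₂ = -0.9306;  D = cos φ₁ sin φ₂ − sin φ₁ cos φ₂ cos Δλ = +0.3552
initial course = atan2(N, D) = 290.89°

290.9°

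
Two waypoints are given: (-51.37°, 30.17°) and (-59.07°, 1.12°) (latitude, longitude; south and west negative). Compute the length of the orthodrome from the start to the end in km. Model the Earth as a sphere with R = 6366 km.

2009 km

Haversine: a = sin²(Δφ/2)+cos φ₁ cos φ₂ sin²(Δλ/2) = 0.02469;  σ = 2·atan2(√a,√(1−a))
σ = 18.082° → d = Rσ = 6366·0.31558 = 2009 km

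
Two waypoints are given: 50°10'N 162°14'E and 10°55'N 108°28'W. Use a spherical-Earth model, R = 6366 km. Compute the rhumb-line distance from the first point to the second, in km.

9335 km

Rhumb course C = atan2(Δλ, Δψ) with Δψ = ln[tan(π/4+φ₂/2)/tan(π/4+φ₁/2)] = -0.8235, Δλ = +1.5586 → C = 117.85°
d = R·|Δφ| / |cos C| = 6366·0.68504 / 0.46717 = 9335 km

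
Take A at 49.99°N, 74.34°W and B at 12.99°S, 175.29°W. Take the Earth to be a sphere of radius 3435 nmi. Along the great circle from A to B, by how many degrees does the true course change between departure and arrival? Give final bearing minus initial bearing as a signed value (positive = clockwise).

-48.6°

Initial bearing θ₁ = atan2(sin Δλ cos φ₂, cos φ₁ sin φ₂ − sin φ₁ cos φ₂ cos Δλ) = 269.84°
Final bearing θ₂ = (initial bearing from the destination back to the start) + 180° = 221.28°
Δθ = θ₂ − θ₁ = -48.6°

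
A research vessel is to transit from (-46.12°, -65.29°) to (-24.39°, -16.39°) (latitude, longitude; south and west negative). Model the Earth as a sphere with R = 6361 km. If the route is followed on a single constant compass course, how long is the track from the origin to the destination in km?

5000 km

Rhumb course C = atan2(Δλ, Δψ) with Δψ = ln[tan(π/4+φ₂/2)/tan(π/4+φ₁/2)] = +0.4701, Δλ = +0.8535 → C = 61.15°
d = R·|Δφ| / |cos C| = 6361·0.37926 / 0.48249 = 5000 km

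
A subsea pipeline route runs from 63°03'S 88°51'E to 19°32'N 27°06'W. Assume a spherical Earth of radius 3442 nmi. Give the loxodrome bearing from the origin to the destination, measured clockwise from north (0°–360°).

Meridional parts: M(φ₁)=-1.4287, M(φ₂)=+0.3477 → ΔM = +1.7764;  Δλ = -2.0237 rad
tan C = Δλ / ΔM = -1.1392 → C = 311.28°

311.3°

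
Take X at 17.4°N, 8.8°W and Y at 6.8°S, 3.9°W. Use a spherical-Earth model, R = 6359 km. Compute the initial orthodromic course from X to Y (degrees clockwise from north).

θ = atan2( sin Δλ·cos φ₂ ,  cos φ₁ sin φ₂ − sin φ₁ cos φ₂ cos Δλ )
  = atan2(+0.0848, -0.4088) = 168.28°

168.3°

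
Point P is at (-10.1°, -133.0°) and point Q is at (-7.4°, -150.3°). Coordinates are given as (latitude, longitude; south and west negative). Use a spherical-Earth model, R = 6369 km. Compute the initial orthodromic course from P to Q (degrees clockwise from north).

277.6°

θ = atan2( sin Δλ·cos φ₂ ,  cos φ₁ sin φ₂ − sin φ₁ cos φ₂ cos Δλ )
  = atan2(-0.2949, +0.0392) = 277.58°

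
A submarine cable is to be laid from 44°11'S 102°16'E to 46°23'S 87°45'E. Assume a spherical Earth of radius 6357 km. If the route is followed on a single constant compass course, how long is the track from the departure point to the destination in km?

Δψ = ln[tan(π/4+φ₂/2)/tan(π/4+φ₁/2)] = -0.0546;  Δφ = -0.0384 rad,  Δλ = -0.2534 rad
q = Δφ/Δψ = 0.7035
d = R·√(Δφ² + q²Δλ²) = 6357·0.18232 = 1159 km

1159 km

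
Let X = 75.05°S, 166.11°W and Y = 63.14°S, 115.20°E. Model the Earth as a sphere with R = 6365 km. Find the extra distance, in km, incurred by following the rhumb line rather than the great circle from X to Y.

225 km

Great circle: cos σ = sin φ₁ sin φ₂ + cos φ₁ cos φ₂ cos Δλ,  σ = 0.4848 rad → d_gc = 3085.7 km
Rhumb line: Δψ = +0.5988, q = Δφ/Δψ = 0.3472, d_rh = R√(Δφ²+q²Δλ²) = 3310.6 km
Excess = 3310.6 − 3085.7 = 224.9 ≈ 225 km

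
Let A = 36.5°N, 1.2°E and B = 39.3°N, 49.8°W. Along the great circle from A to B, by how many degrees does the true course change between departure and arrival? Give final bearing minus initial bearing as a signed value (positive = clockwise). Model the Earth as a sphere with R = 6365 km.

-32.7°

Initial bearing θ₁ = atan2(sin Δλ cos φ₂, cos φ₁ sin φ₂ − sin φ₁ cos φ₂ cos Δλ) = 290.05°
Final bearing θ₂ = (initial bearing from the destination back to the start) + 180° = 257.38°
Δθ = θ₂ − θ₁ = -32.7°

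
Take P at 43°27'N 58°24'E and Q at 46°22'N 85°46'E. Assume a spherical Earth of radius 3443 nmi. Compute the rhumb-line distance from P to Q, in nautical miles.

Δψ = ln[tan(π/4+φ₂/2)/tan(π/4+φ₁/2)] = +0.0719;  Δφ = +0.0509 rad,  Δλ = +0.4776 rad
q = Δφ/Δψ = 0.7080
d = R·√(Δφ² + q²Δλ²) = 3443·0.34198 = 1177 nmi

1177 nmi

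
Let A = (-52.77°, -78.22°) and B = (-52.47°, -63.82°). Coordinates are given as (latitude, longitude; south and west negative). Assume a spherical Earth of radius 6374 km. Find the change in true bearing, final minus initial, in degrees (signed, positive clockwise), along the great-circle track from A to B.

-11.5°

Initial bearing θ₁ = atan2(sin Δλ cos φ₂, cos φ₁ sin φ₂ − sin φ₁ cos φ₂ cos Δλ) = 93.78°
Final bearing θ₂ = (initial bearing from the destination back to the start) + 180° = 82.31°
Δθ = θ₂ − θ₁ = -11.5°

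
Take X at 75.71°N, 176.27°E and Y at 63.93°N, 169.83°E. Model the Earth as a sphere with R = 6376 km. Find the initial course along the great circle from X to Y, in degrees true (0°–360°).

193.7°

N = sin Δλ·cos φ₂ = -0.0493;  D = cos φ₁ sin φ₂ − sin φ₁ cos φ₂ cos Δλ = -0.2015
initial course = atan2(N, D) = 193.75°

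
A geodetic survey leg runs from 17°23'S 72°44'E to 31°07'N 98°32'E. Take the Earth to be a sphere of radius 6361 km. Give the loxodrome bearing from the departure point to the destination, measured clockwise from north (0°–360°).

27.1°

Δψ = ln[tan(π/4+φ₂/2)/tan(π/4+φ₁/2)] = +0.8801
Δλ = +0.4503 rad (taken the short way round)
course = atan2(Δλ, Δψ) = 27.10°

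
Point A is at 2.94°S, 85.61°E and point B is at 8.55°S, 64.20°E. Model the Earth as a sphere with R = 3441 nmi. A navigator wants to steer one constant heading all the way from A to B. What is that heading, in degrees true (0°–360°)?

255.2°

Meridional parts: M(φ₁)=-0.0513, M(φ₂)=-0.1498 → ΔM = -0.0984;  Δλ = -0.3737 rad
tan C = Δλ / ΔM = +3.7957 → C = 255.24°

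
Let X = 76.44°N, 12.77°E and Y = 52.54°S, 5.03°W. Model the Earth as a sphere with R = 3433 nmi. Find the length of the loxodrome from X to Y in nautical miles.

7764 nmi

Rhumb course C = atan2(Δλ, Δψ) with Δψ = ln[tan(π/4+φ₂/2)/tan(π/4+φ₁/2)] = -3.2111, Δλ = -0.3107 → C = 185.53°
d = R·|Δφ| / |cos C| = 3433·2.25113 / 0.99535 = 7764 nmi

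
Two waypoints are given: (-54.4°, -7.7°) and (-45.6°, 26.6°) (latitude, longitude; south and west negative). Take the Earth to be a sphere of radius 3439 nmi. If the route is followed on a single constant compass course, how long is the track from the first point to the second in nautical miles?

1420 nmi

Rhumb course C = atan2(Δλ, Δψ) with Δψ = ln[tan(π/4+φ₂/2)/tan(π/4+φ₁/2)] = +0.2399, Δλ = +0.5986 → C = 68.17°
d = R·|Δφ| / |cos C| = 3439·0.15359 / 0.37191 = 1420 nmi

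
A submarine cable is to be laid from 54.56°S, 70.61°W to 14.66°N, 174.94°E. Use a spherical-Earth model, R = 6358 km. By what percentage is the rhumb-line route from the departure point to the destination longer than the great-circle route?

Great circle: σ = 2.0246 rad → d_gc = Rσ = 12872.3 km
Rhumb: Δφ = +1.2081, Δλ = -1.9975, Δψ = +1.3996, q = Δφ/Δψ = 0.8632 → d_rh = R√(Δφ²+q²Δλ²) = 13385.8 km
Excess = (13385.8 − 12872.3) / 12872.3 = 513.5 / 12872.3 = 3.99% ≈ 4.0%

4.0%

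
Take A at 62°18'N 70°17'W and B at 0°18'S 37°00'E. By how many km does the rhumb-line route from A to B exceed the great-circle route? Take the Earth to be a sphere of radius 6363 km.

Great circle: cos σ = sin φ₁ sin φ₂ + cos φ₁ cos φ₂ cos Δλ,  σ = 1.7140 rad → d_gc = 10906.3 km
Rhumb line: Δψ = -1.4054, q = Δφ/Δψ = 0.7774, d_rh = R√(Δφ²+q²Δλ²) = 11581.0 km
Excess = 11581.0 − 10906.3 = 674.7 ≈ 675 km

675 km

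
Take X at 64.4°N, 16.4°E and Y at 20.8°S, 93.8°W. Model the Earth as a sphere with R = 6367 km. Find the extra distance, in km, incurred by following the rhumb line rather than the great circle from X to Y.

Great circle: cos σ = sin φ₁ sin φ₂ + cos φ₁ cos φ₂ cos Δλ,  σ = 2.0485 rad → d_gc = 13042.7 km
Rhumb line: Δψ = -1.8532, q = Δφ/Δψ = 0.8024, d_rh = R√(Δφ²+q²Δλ²) = 13645.3 km
Excess = 13645.3 − 13042.7 = 602.6 ≈ 603 km

603 km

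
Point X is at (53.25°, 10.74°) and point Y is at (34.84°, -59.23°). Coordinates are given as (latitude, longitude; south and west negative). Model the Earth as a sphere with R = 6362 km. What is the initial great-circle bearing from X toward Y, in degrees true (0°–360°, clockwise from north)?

N = sin Δλ·cos φ₂ = -0.7711;  D = cos φ₁ sin φ₂ − sin φ₁ cos φ₂ cos Δλ = +0.1166
initial course = atan2(N, D) = 278.60°

278.6°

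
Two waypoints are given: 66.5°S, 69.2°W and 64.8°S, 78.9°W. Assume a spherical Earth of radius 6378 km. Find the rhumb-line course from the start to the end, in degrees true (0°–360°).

Δψ = ln[tan(π/4+φ₂/2)/tan(π/4+φ₁/2)] = +0.0720
Δλ = -0.1693 rad (taken the short way round)
course = atan2(Δλ, Δψ) = 293.04°

293.0°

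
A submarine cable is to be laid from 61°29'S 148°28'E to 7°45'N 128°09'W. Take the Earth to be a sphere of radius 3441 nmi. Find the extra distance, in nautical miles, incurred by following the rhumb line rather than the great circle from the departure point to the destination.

Great circle: cos σ = sin φ₁ sin φ₂ + cos φ₁ cos φ₂ cos Δλ,  σ = 1.6348 rad → d_gc = 5625.4 nmi
Rhumb line: Δψ = +1.5056, q = Δφ/Δψ = 0.8026, d_rh = R√(Δφ²+q²Δλ²) = 5782.8 nmi
Excess = 5782.8 − 5625.4 = 157.4 ≈ 157 nmi

157 nmi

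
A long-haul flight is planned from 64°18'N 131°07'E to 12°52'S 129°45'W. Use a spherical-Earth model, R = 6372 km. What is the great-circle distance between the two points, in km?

Haversine: a = sin²(Δφ/2)+cos φ₁ cos φ₂ sin²(Δλ/2) = 0.63388;  σ = 2·atan2(√a,√(1−a))
σ = 105.531° → d = Rσ = 6372·1.84187 = 11736 km

11736 km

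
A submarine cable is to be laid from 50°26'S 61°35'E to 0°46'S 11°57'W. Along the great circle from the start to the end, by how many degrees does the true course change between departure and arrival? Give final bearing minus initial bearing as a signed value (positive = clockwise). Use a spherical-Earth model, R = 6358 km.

+39.2°

At departure: θ₁ = atan2(sin Δλ cos φ₂, cos φ₁ sin φ₂ − sin φ₁ cos φ₂ cos Δλ) = 282.35°
At arrival: θ₂ = atan2(sin Δλ cos φ₁, −cos φ₂ sin φ₁ + sin φ₂ cos φ₁ cos Δλ) = 321.52°
Δθ = θ₂ − θ₁ = +39.2°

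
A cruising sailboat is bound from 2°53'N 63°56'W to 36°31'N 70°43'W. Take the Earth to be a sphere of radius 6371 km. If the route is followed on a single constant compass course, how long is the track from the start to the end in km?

3804 km

Rhumb course C = atan2(Δλ, Δψ) with Δψ = ln[tan(π/4+φ₂/2)/tan(π/4+φ₁/2)] = +0.6351, Δλ = -0.1184 → C = 349.44°
d = R·|Δφ| / |cos C| = 6371·0.58701 / 0.98307 = 3804 km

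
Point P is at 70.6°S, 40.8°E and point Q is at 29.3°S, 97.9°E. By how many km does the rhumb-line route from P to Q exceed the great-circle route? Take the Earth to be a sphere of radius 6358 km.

152 km

Great circle: cos σ = sin φ₁ sin φ₂ + cos φ₁ cos φ₂ cos Δλ,  σ = 0.9034 rad → d_gc = 5743.9 km
Rhumb line: Δψ = +1.2312, q = Δφ/Δψ = 0.5854, d_rh = R√(Δφ²+q²Δλ²) = 5896.1 km
Excess = 5896.1 − 5743.9 = 152.2 ≈ 152 km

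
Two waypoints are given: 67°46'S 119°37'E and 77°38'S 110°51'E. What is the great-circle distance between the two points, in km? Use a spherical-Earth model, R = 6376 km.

Haversine: a = sin²(Δφ/2)+cos φ₁ cos φ₂ sin²(Δλ/2) = 0.00787;  σ = 2·atan2(√a,√(1−a))
σ = 10.178° → d = Rσ = 6376·0.17765 = 1133 km

1133 km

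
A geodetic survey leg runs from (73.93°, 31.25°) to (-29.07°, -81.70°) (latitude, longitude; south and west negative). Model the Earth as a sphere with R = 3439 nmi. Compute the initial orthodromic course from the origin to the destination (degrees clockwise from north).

θ = atan2( sin Δλ·cos φ₂ ,  cos φ₁ sin φ₂ − sin φ₁ cos φ₂ cos Δλ )
  = atan2(-0.8048, +0.1930) = 283.48°

283.5°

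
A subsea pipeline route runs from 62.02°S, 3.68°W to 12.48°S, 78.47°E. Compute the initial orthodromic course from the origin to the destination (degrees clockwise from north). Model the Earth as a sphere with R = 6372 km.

89.0°

θ = atan2( sin Δλ·cos φ₂ ,  cos φ₁ sin φ₂ − sin φ₁ cos φ₂ cos Δλ )
  = atan2(+0.9672, +0.0164) = 89.03°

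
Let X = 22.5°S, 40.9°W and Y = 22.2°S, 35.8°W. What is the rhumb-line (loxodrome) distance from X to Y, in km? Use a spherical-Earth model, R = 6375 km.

526 km

Δψ = ln[tan(π/4+φ₂/2)/tan(π/4+φ₁/2)] = +0.0057;  Δφ = +0.0052 rad,  Δλ = +0.0890 rad
q = Δφ/Δψ = 0.9249
d = R·√(Δφ² + q²Δλ²) = 6375·0.08249 = 526 km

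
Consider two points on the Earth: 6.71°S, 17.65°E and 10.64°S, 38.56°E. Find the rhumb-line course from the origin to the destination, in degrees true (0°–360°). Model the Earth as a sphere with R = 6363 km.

100.8°

Meridional parts: M(φ₁)=-0.1174, M(φ₂)=-0.1868 → ΔM = -0.0694;  Δλ = +0.3649 rad
tan C = Δλ / ΔM = -5.2587 → C = 100.77°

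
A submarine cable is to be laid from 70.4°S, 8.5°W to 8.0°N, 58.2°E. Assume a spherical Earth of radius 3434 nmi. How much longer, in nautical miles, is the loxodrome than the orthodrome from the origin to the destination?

Great circle: cos σ = sin φ₁ sin φ₂ + cos φ₁ cos φ₂ cos Δλ,  σ = 1.5705 rad → d_gc = 5393.1 nmi
Rhumb line: Δψ = +1.8961, q = Δφ/Δψ = 0.7217, d_rh = R√(Δφ²+q²Δλ²) = 5513.8 nmi
Excess = 5513.8 − 5393.1 = 120.7 ≈ 121 nmi

121 nmi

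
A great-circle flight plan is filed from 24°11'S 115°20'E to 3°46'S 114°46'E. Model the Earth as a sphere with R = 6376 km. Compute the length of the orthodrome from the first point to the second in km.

2273 km

Haversine: a = sin²(Δφ/2)+cos φ₁ cos φ₂ sin²(Δλ/2) = 0.03143;  σ = 2·atan2(√a,√(1−a))
σ = 20.424° → d = Rσ = 6376·0.35647 = 2273 km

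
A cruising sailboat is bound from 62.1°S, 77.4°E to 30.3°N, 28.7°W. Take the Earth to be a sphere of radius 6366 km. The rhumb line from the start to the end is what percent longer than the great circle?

2.9%

Great circle: σ = 2.1627 rad → d_gc = Rσ = 13767.6 km
Rhumb: Δφ = +1.6127, Δλ = -1.8518, Δψ = +1.9481, q = Δφ/Δψ = 0.8278 → d_rh = R√(Δφ²+q²Δλ²) = 14164.6 km
Excess = (14164.6 − 13767.6) / 13767.6 = 397.0 / 13767.6 = 2.88% ≈ 2.9%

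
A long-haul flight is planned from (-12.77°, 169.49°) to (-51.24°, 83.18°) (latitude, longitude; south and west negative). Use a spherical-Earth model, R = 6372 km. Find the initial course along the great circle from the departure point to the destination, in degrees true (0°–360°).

N = sin Δλ·cos φ₂ = -0.6248;  D = cos φ₁ sin φ₂ − sin φ₁ cos φ₂ cos Δλ = -0.7516
initial course = atan2(N, D) = 219.74°

219.7°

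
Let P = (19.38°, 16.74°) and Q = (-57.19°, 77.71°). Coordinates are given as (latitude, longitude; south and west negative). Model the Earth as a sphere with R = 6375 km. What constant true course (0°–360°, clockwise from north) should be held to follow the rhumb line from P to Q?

145.8°

Δψ = ln[tan(π/4+φ₂/2)/tan(π/4+φ₁/2)] = -1.5677
Δλ = +1.0641 rad (taken the short way round)
course = atan2(Δλ, Δψ) = 145.83°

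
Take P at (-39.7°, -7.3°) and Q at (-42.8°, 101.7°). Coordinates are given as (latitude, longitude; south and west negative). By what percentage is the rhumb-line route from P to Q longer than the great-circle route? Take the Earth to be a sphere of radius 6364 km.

8.6%

Great circle: σ = 1.3179 rad → d_gc = Rσ = 8387.1 km
Rhumb: Δφ = -0.0541, Δλ = +1.9024, Δψ = -0.0720, q = Δφ/Δψ = 0.7516 → d_rh = R√(Δφ²+q²Δλ²) = 9106.2 km
Excess = (9106.2 − 8387.1) / 8387.1 = 719.1 / 8387.1 = 8.57% ≈ 8.6%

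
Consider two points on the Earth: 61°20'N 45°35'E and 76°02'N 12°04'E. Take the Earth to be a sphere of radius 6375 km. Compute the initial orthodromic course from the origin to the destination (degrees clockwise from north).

335.2°

N = sin Δλ·cos φ₂ = -0.1333;  D = cos φ₁ sin φ₂ − sin φ₁ cos φ₂ cos Δλ = +0.2890
initial course = atan2(N, D) = 335.24°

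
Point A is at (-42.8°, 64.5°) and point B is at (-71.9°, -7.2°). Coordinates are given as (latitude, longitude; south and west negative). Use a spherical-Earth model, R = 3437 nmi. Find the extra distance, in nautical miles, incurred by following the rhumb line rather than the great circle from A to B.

132 nmi

Great circle: cos σ = sin φ₁ sin φ₂ + cos φ₁ cos φ₂ cos Δλ,  σ = 0.7707 rad → d_gc = 2649.0 nmi
Rhumb line: Δψ = -1.0090, q = Δφ/Δψ = 0.5033, d_rh = R√(Δφ²+q²Δλ²) = 2781.0 nmi
Excess = 2781.0 − 2649.0 = 132.0 ≈ 132 nmi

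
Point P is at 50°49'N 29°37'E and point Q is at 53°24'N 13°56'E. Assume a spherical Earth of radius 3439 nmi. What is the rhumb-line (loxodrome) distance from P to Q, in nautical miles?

598 nmi

Δψ = ln[tan(π/4+φ₂/2)/tan(π/4+φ₁/2)] = +0.0734;  Δφ = +0.0451 rad,  Δλ = -0.2737 rad
q = Δφ/Δψ = 0.6139
d = R·√(Δφ² + q²Δλ²) = 3439·0.17400 = 598 nmi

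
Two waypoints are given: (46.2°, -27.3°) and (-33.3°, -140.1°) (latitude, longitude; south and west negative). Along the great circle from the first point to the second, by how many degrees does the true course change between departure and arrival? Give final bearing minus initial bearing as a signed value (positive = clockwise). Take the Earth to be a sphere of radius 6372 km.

At departure: θ₁ = atan2(sin Δλ cos φ₂, cos φ₁ sin φ₂ − sin φ₁ cos φ₂ cos Δλ) = 259.25°
At arrival: θ₂ = atan2(sin Δλ cos φ₁, −cos φ₂ sin φ₁ + sin φ₂ cos φ₁ cos Δλ) = 234.45°
Δθ = θ₂ − θ₁ = -24.8°

-24.8°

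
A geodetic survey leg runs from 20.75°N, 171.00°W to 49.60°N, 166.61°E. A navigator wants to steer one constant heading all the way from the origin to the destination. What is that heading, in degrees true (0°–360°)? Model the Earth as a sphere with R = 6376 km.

328.2°

Δψ = ln[tan(π/4+φ₂/2)/tan(π/4+φ₁/2)] = +0.6295
Δλ = -0.3908 rad (taken the short way round)
course = atan2(Δλ, Δψ) = 328.17°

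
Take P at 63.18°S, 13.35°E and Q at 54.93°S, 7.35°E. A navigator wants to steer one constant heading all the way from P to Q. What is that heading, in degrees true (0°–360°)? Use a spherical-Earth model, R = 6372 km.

339.6°

Δψ = ln[tan(π/4+φ₂/2)/tan(π/4+φ₁/2)] = +0.2816
Δλ = -0.1047 rad (taken the short way round)
course = atan2(Δλ, Δψ) = 339.60°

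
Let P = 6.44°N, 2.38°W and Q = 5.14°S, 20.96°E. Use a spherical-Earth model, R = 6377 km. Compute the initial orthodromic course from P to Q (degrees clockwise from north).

115.9°

N = sin Δλ·cos φ₂ = +0.3946;  D = cos φ₁ sin φ₂ − sin φ₁ cos φ₂ cos Δλ = -0.1916
initial course = atan2(N, D) = 115.90°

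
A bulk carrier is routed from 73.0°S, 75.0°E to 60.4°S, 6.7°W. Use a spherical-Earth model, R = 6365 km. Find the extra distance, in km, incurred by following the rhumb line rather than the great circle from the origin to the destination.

Great circle: cos σ = sin φ₁ sin φ₂ + cos φ₁ cos φ₂ cos Δλ,  σ = 0.5503 rad → d_gc = 3502.9 km
Rhumb line: Δψ = +0.5698, q = Δφ/Δψ = 0.3860, d_rh = R√(Δφ²+q²Δλ²) = 3772.3 km
Excess = 3772.3 − 3502.9 = 269.4 ≈ 269 km

269 km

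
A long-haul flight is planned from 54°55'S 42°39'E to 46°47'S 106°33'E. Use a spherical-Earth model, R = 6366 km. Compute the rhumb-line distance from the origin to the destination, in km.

Rhumb course C = atan2(Δλ, Δψ) with Δψ = ln[tan(π/4+φ₂/2)/tan(π/4+φ₁/2)] = +0.2256, Δλ = +1.1153 → C = 78.56°
d = R·|Δφ| / |cos C| = 6366·0.14195 / 0.19827 = 4558 km

4558 km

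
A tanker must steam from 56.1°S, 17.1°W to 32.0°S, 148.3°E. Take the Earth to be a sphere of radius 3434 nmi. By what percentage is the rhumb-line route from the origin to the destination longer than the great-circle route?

Great circle: σ = 1.5887 rad → d_gc = Rσ = 5455.5 nmi
Rhumb: Δφ = +0.4206, Δλ = +2.8868, Δψ = +0.5981, q = Δφ/Δψ = 0.7032 → d_rh = R√(Δφ²+q²Δλ²) = 7119.2 nmi
Excess = (7119.2 − 5455.5) / 5455.5 = 1663.7 / 5455.5 = 30.50% ≈ 30.5%

30.5%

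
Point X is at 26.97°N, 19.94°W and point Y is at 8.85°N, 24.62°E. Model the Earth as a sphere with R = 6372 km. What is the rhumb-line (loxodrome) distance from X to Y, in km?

5106 km

Rhumb course C = atan2(Δλ, Δψ) with Δψ = ln[tan(π/4+φ₂/2)/tan(π/4+φ₁/2)] = -0.3340, Δλ = +0.7777 → C = 113.24°
d = R·|Δφ| / |cos C| = 6372·0.31625 / 0.39466 = 5106 km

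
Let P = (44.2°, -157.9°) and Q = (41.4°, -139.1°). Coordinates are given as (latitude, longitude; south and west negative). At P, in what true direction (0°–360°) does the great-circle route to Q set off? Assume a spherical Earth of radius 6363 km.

θ = atan2( sin Δλ·cos φ₂ ,  cos φ₁ sin φ₂ − sin φ₁ cos φ₂ cos Δλ )
  = atan2(+0.2417, -0.0209) = 94.95°

95.0°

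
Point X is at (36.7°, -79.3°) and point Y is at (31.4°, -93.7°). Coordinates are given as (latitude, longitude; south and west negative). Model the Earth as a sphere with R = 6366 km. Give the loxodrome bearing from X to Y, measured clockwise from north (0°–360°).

Δψ = ln[tan(π/4+φ₂/2)/tan(π/4+φ₁/2)] = -0.1117
Δλ = -0.2513 rad (taken the short way round)
course = atan2(Δλ, Δψ) = 246.03°

246.0°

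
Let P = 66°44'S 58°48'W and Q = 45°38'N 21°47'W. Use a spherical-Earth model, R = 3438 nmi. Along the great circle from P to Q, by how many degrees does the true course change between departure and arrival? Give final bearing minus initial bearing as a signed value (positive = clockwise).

At departure: θ₁ = atan2(sin Δλ cos φ₂, cos φ₁ sin φ₂ − sin φ₁ cos φ₂ cos Δλ) = 27.89°
At arrival: θ₂ = atan2(sin Δλ cos φ₁, −cos φ₂ sin φ₁ + sin φ₂ cos φ₁ cos Δλ) = 15.32°
Δθ = θ₂ − θ₁ = -12.6°

-12.6°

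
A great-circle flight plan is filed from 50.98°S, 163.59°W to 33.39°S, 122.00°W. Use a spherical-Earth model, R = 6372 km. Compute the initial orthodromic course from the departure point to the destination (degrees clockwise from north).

76.0°

N = sin Δλ·cos φ₂ = +0.5542;  D = cos φ₁ sin φ₂ − sin φ₁ cos φ₂ cos Δλ = +0.1387
initial course = atan2(N, D) = 75.95°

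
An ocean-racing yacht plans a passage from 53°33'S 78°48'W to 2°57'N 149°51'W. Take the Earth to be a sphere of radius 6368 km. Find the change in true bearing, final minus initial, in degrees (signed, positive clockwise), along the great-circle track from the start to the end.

At departure: θ₁ = atan2(sin Δλ cos φ₂, cos φ₁ sin φ₂ − sin φ₁ cos φ₂ cos Δλ) = 287.15°
At arrival: θ₂ = atan2(sin Δλ cos φ₁, −cos φ₂ sin φ₁ + sin φ₂ cos φ₁ cos Δλ) = 325.36°
Δθ = θ₂ − θ₁ = +38.2°

+38.2°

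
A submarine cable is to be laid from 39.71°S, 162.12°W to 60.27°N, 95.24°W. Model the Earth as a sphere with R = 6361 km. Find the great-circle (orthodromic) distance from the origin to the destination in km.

12644 km

cos σ = sin φ₁ sin φ₂ + cos φ₁ cos φ₂ cos Δλ
      = sin(-39.71°)sin(60.27°) + cos(-39.71°)cos(60.27°)cos(66.88°) = -0.4050
σ = 113.891° → d = Rσ = 6361·1.98778 = 12644 km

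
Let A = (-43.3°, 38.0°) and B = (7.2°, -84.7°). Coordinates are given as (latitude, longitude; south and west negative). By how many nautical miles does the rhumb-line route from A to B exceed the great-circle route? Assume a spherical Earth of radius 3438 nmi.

Great circle: cos σ = sin φ₁ sin φ₂ + cos φ₁ cos φ₂ cos Δλ,  σ = 2.0669 rad → d_gc = 7106.1 nmi
Rhumb line: Δψ = +0.9660, q = Δφ/Δψ = 0.9124, d_rh = R√(Δφ²+q²Δλ²) = 7369.4 nmi
Excess = 7369.4 − 7106.1 = 263.3 ≈ 263 nmi

263 nmi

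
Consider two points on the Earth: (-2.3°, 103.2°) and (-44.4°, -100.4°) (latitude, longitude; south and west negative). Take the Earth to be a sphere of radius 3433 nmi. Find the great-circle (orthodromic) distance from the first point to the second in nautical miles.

7715 nmi

cos σ = sin φ₁ sin φ₂ + cos φ₁ cos φ₂ cos Δλ
      = sin(-2.30°)sin(-44.40°) + cos(-2.30°)cos(-44.40°)cos(156.40°) = -0.6261
σ = 128.764° → d = Rσ = 3433·2.24735 = 7715 nmi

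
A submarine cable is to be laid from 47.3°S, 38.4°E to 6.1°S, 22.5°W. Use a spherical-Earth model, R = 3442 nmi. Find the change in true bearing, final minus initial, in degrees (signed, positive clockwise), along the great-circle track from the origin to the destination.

Initial bearing θ₁ = atan2(sin Δλ cos φ₂, cos φ₁ sin φ₂ − sin φ₁ cos φ₂ cos Δλ) = 288.06°
Final bearing θ₂ = (initial bearing from the destination back to the start) + 180° = 319.58°
Δθ = θ₂ − θ₁ = +31.5°

+31.5°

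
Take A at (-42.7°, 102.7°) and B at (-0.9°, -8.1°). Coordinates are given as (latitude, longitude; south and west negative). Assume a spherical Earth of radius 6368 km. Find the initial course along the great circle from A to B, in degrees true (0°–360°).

254.9°

N = sin Δλ·cos φ₂ = -0.9347;  D = cos φ₁ sin φ₂ − sin φ₁ cos φ₂ cos Δλ = -0.2523
initial course = atan2(N, D) = 254.89°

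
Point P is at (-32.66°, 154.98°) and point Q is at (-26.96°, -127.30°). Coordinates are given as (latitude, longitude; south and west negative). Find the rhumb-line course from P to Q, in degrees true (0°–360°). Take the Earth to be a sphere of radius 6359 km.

Meridional parts: M(φ₁)=-0.6037, M(φ₂)=-0.4889 → ΔM = +0.1147;  Δλ = +1.3565 rad
tan C = Δλ / ΔM = +11.8228 → C = 85.17°

85.2°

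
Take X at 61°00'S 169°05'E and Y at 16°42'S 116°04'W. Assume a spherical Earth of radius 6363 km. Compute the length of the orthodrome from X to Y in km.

7565 km

Haversine: a = sin²(Δφ/2)+cos φ₁ cos φ₂ sin²(Δλ/2) = 0.31365;  σ = 2·atan2(√a,√(1−a))
σ = 68.118° → d = Rσ = 6363·1.18889 = 7565 km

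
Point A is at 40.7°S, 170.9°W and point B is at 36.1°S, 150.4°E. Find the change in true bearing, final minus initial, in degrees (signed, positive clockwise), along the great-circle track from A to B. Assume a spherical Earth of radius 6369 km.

+24.6°

At departure: θ₁ = atan2(sin Δλ cos φ₂, cos φ₁ sin φ₂ − sin φ₁ cos φ₂ cos Δλ) = 265.98°
At arrival: θ₂ = atan2(sin Δλ cos φ₁, −cos φ₂ sin φ₁ + sin φ₂ cos φ₁ cos Δλ) = 290.61°
Δθ = θ₂ − θ₁ = +24.6°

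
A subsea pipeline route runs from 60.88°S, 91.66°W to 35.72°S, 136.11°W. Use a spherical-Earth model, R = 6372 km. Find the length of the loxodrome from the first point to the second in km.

4246 km

Δψ = ln[tan(π/4+φ₂/2)/tan(π/4+φ₁/2)] = +0.6798;  Δφ = +0.4391 rad,  Δλ = -0.7758 rad
q = Δφ/Δψ = 0.6459
d = R·√(Δφ² + q²Δλ²) = 6372·0.66628 = 4246 km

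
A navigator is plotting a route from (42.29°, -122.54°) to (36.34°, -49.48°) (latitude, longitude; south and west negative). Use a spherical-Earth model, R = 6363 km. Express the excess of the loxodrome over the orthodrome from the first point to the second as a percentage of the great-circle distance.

3.1%

Great circle: σ = 0.9614 rad → d_gc = Rσ = 6117.5 km
Rhumb: Δφ = -0.1038, Δλ = +1.2751, Δψ = -0.1344, q = Δφ/Δψ = 0.7729 → d_rh = R√(Δφ²+q²Δλ²) = 6305.5 km
Excess = (6305.5 − 6117.5) / 6117.5 = 188.0 / 6117.5 = 3.07% ≈ 3.1%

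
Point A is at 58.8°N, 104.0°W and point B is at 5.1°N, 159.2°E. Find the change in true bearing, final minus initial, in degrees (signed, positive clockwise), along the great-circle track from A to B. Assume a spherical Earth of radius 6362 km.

-67.5°

Initial bearing θ₁ = atan2(sin Δλ cos φ₂, cos φ₁ sin φ₂ − sin φ₁ cos φ₂ cos Δλ) = 278.45°
Final bearing θ₂ = (initial bearing from the destination back to the start) + 180° = 210.96°
Δθ = θ₂ − θ₁ = -67.5°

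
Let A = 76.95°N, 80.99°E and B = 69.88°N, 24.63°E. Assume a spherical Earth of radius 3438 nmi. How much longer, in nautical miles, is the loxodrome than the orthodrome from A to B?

Great circle: cos σ = sin φ₁ sin φ₂ + cos φ₁ cos φ₂ cos Δλ,  σ = 0.2917 rad → d_gc = 1002.9 nmi
Rhumb line: Δψ = -0.4389, q = Δφ/Δψ = 0.2811, d_rh = R√(Δφ²+q²Δλ²) = 1041.1 nmi
Excess = 1041.1 − 1002.9 = 38.2 ≈ 38 nmi

38 nmi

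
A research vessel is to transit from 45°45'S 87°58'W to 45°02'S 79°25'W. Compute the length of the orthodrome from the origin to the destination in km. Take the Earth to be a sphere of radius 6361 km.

671 km

Haversine: a = sin²(Δφ/2)+cos φ₁ cos φ₂ sin²(Δλ/2) = 0.00278;  σ = 2·atan2(√a,√(1−a))
σ = 6.044° → d = Rσ = 6361·0.10549 = 671 km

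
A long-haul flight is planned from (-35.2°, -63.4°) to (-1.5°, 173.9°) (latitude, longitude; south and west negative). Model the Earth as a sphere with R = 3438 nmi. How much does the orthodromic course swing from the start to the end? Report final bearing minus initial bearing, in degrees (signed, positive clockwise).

+62.1°

Initial bearing θ₁ = atan2(sin Δλ cos φ₂, cos φ₁ sin φ₂ − sin φ₁ cos φ₂ cos Δλ) = 248.42°
Final bearing θ₂ = (initial bearing from the destination back to the start) + 180° = 310.52°
Δθ = θ₂ − θ₁ = +62.1°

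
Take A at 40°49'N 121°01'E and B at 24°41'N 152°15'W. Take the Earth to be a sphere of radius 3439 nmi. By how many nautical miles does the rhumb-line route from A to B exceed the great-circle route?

148 nmi

Great circle: cos σ = sin φ₁ sin φ₂ + cos φ₁ cos φ₂ cos Δλ,  σ = 1.2533 rad → d_gc = 4310.3 nmi
Rhumb line: Δψ = -0.3368, q = Δφ/Δψ = 0.8359, d_rh = R√(Δφ²+q²Δλ²) = 4458.2 nmi
Excess = 4458.2 − 4310.3 = 147.9 ≈ 148 nmi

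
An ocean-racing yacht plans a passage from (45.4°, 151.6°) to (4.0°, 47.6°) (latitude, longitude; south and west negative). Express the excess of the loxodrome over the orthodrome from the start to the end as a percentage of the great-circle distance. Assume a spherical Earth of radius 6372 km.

3.7%

Great circle: σ = 1.6909 rad → d_gc = Rσ = 10774.2 km
Rhumb: Δφ = -0.7226, Δλ = -1.8151, Δψ = -0.8214, q = Δφ/Δψ = 0.8797 → d_rh = R√(Δφ²+q²Δλ²) = 11167.6 km
Excess = (11167.6 − 10774.2) / 10774.2 = 393.4 / 10774.2 = 3.651% ≈ 3.7%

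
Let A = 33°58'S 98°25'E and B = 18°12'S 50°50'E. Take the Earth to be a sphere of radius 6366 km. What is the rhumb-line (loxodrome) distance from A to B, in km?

5040 km

Δψ = ln[tan(π/4+φ₂/2)/tan(π/4+φ₁/2)] = +0.3078;  Δφ = +0.2752 rad,  Δλ = -0.8305 rad
q = Δφ/Δψ = 0.8939
d = R·√(Δφ² + q²Δλ²) = 6366·0.79177 = 5040 km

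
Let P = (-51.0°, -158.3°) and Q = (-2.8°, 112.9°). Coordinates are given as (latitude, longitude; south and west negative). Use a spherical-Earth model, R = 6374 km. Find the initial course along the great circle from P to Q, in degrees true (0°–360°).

269.2°

N = sin Δλ·cos φ₂ = -0.9986;  D = cos φ₁ sin φ₂ − sin φ₁ cos φ₂ cos Δλ = -0.0145
initial course = atan2(N, D) = 269.17°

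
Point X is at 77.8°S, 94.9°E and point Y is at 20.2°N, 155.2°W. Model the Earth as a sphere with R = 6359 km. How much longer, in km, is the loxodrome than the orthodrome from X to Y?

Great circle: cos σ = sin φ₁ sin φ₂ + cos φ₁ cos φ₂ cos Δλ,  σ = 1.9878 rad → d_gc = 12640.3 km
Rhumb line: Δψ = +2.5962, q = Δφ/Δψ = 0.6588, d_rh = R√(Δφ²+q²Δλ²) = 13523.0 km
Excess = 13523.0 − 12640.3 = 882.7 ≈ 883 km

883 km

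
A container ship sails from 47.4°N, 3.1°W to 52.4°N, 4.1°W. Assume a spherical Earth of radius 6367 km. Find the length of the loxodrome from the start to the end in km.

Δψ = ln[tan(π/4+φ₂/2)/tan(π/4+φ₁/2)] = +0.1356;  Δφ = +0.0873 rad,  Δλ = -0.0175 rad
q = Δφ/Δψ = 0.6433
d = R·√(Δφ² + q²Δλ²) = 6367·0.08799 = 560 km

560 km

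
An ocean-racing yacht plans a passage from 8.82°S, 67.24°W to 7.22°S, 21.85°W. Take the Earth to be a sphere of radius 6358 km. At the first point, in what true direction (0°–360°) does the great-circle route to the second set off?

91.4°

N = sin Δλ·cos φ₂ = +0.7063;  D = cos φ₁ sin φ₂ − sin φ₁ cos φ₂ cos Δλ = -0.0174
initial course = atan2(N, D) = 91.41°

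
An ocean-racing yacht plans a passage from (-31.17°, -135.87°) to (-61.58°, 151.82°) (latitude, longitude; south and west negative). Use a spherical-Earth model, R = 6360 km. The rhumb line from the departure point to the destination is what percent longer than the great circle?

3.9%

Great circle: σ = 0.9534 rad → d_gc = Rσ = 6063.4 km
Rhumb: Δφ = -0.5308, Δλ = -1.2620, Δψ = -0.8005, q = Δφ/Δψ = 0.6631 → d_rh = R√(Δφ²+q²Δλ²) = 6302.4 km
Excess = (6302.4 − 6063.4) / 6063.4 = 239.0 / 6063.4 = 3.94% ≈ 3.9%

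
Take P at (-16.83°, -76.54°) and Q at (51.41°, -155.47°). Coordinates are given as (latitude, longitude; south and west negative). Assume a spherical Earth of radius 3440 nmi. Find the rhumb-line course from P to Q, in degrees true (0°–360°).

Δψ = ln[tan(π/4+φ₂/2)/tan(π/4+φ₁/2)] = +1.3476
Δλ = -1.3776 rad (taken the short way round)
course = atan2(Δλ, Δψ) = 314.37°

314.4°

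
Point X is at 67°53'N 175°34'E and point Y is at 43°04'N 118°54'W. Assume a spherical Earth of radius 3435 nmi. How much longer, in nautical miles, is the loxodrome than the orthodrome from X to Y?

99 nmi

Great circle: cos σ = sin φ₁ sin φ₂ + cos φ₁ cos φ₂ cos Δλ,  σ = 0.7280 rad → d_gc = 2500.6 nmi
Rhumb line: Δψ = -0.7981, q = Δφ/Δψ = 0.5427, d_rh = R√(Δφ²+q²Δλ²) = 2600.0 nmi
Excess = 2600.0 − 2500.6 = 99.4 ≈ 99 nmi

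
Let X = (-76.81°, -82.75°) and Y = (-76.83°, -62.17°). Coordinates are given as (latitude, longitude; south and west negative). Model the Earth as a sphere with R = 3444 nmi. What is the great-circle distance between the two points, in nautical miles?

cos σ = sin φ₁ sin φ₂ + cos φ₁ cos φ₂ cos Δλ
      = sin(-76.81°)sin(-76.83°) + cos(-76.81°)cos(-76.83°)cos(20.58°) = 0.9967
σ = 4.669° → d = Rσ = 3444·0.08148 = 281 nmi

281 nmi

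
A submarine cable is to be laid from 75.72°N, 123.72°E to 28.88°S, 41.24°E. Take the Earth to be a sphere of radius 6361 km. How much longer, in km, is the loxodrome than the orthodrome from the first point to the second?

380 km

Great circle: cos σ = sin φ₁ sin φ₂ + cos φ₁ cos φ₂ cos Δλ,  σ = 2.0262 rad → d_gc = 12888.392 km
Rhumb line: Δψ = -2.6042, q = Δφ/Δψ = 0.7010, d_rh = R√(Δφ²+q²Δλ²) = 13268.888 km
Excess = 13268.888 − 12888.392 = 380.496 ≈ 380 km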